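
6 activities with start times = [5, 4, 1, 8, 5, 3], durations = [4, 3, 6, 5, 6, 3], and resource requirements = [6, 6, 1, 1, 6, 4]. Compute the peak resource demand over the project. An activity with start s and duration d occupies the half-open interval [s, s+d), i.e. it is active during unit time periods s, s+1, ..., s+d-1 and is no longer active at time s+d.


Each activity i is active on [start_i, start_i + duration_i).
Compute total resource usage per time slot:
  t=0: active resources = [], total = 0
  t=1: active resources = [1], total = 1
  t=2: active resources = [1], total = 1
  t=3: active resources = [1, 4], total = 5
  t=4: active resources = [6, 1, 4], total = 11
  t=5: active resources = [6, 6, 1, 6, 4], total = 23
  t=6: active resources = [6, 6, 1, 6], total = 19
  t=7: active resources = [6, 6], total = 12
  t=8: active resources = [6, 1, 6], total = 13
  t=9: active resources = [1, 6], total = 7
  t=10: active resources = [1, 6], total = 7
  t=11: active resources = [1], total = 1
  t=12: active resources = [1], total = 1
Peak resource demand = 23

23


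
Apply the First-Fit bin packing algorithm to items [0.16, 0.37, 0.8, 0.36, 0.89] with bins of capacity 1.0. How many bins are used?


Place items sequentially using First-Fit:
  Item 0.16 -> new Bin 1
  Item 0.37 -> Bin 1 (now 0.53)
  Item 0.8 -> new Bin 2
  Item 0.36 -> Bin 1 (now 0.89)
  Item 0.89 -> new Bin 3
Total bins used = 3

3


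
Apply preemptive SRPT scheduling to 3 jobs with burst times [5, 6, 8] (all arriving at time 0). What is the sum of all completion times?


Since all jobs arrive at t=0, SRPT equals SPT ordering.
SPT order: [5, 6, 8]
Completion times:
  Job 1: p=5, C=5
  Job 2: p=6, C=11
  Job 3: p=8, C=19
Total completion time = 5 + 11 + 19 = 35

35


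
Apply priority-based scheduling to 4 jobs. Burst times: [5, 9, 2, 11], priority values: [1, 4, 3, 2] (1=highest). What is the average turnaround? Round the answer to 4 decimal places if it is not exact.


Sort by priority (ascending = highest first):
Order: [(1, 5), (2, 11), (3, 2), (4, 9)]
Completion times:
  Priority 1, burst=5, C=5
  Priority 2, burst=11, C=16
  Priority 3, burst=2, C=18
  Priority 4, burst=9, C=27
Average turnaround = 66/4 = 16.5

16.5


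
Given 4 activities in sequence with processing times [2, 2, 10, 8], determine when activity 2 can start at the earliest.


Activity 2 starts after activities 1 through 1 complete.
Predecessor durations: [2]
ES = 2 = 2

2


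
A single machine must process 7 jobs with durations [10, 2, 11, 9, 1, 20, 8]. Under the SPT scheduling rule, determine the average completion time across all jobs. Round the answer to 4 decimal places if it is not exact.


Sort jobs by processing time (SPT order): [1, 2, 8, 9, 10, 11, 20]
Compute completion times sequentially:
  Job 1: processing = 1, completes at 1
  Job 2: processing = 2, completes at 3
  Job 3: processing = 8, completes at 11
  Job 4: processing = 9, completes at 20
  Job 5: processing = 10, completes at 30
  Job 6: processing = 11, completes at 41
  Job 7: processing = 20, completes at 61
Sum of completion times = 167
Average completion time = 167/7 = 23.8571

23.8571


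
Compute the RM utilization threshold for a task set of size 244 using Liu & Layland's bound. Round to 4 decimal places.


Compute 2^(1/244) = 1.0028448059
Subtract 1: 1.0028448059 - 1 = 0.0028448059
Multiply by n: 244 * 0.0028448059 = 0.6941326396
Round to 4 dp: 0.6941

0.6941


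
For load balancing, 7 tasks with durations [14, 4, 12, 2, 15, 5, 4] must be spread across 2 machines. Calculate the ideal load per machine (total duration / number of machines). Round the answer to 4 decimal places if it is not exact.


Total processing time = 14 + 4 + 12 + 2 + 15 + 5 + 4 = 56
Number of machines = 2
Ideal balanced load = 56 / 2 = 28.0

28.0


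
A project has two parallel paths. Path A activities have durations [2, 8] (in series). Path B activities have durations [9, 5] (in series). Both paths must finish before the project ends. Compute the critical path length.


Path A total = 2 + 8 = 10
Path B total = 9 + 5 = 14
Critical path = longest path = max(10, 14) = 14

14


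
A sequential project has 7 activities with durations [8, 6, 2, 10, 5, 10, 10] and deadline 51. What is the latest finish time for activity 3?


LF(activity 3) = deadline - sum of successor durations
Successors: activities 4 through 7 with durations [10, 5, 10, 10]
Sum of successor durations = 35
LF = 51 - 35 = 16

16


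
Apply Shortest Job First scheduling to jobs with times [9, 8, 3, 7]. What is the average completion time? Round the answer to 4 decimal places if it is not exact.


SJF order (ascending): [3, 7, 8, 9]
Completion times:
  Job 1: burst=3, C=3
  Job 2: burst=7, C=10
  Job 3: burst=8, C=18
  Job 4: burst=9, C=27
Average completion = 58/4 = 14.5

14.5


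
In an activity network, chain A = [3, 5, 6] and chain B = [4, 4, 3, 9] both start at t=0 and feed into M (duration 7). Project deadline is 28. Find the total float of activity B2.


Forward pass: ES(B2) = sum of predecessors on chain B = 4
EF = ES + duration = 4 + 4 = 8
Backward pass: LF(M) = deadline = 28; LS(M) = 28 - 7 = 21
LF(B2) = LS(M) - sum(successors on chain B) = 21 - 12 = 9
LS = LF - duration = 9 - 4 = 5
Total float = LS - ES = 5 - 4 = 1

1


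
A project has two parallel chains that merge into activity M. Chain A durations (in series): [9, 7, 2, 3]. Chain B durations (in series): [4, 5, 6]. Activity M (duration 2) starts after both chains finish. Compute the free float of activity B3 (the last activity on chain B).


ES(B3) = sum of predecessors on chain B = 9
EF(B3) = ES + duration = 9 + 6 = 15
Successor of B3 is M. ES(M) = max(sum(A), sum(B)) = max(21, 15) = 21
Free float = ES(successor) - EF(current) = 21 - 15 = 6

6


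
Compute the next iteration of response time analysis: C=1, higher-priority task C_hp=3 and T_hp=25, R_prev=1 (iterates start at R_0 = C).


R_next = C + ceil(R_prev / T_hp) * C_hp
ceil(1 / 25) = ceil(0.04) = 1
Interference = 1 * 3 = 3
R_next = 1 + 3 = 4

4


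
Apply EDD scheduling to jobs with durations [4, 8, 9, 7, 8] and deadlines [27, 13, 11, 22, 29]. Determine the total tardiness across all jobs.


Sort by due date (EDD order): [(9, 11), (8, 13), (7, 22), (4, 27), (8, 29)]
Compute completion times and tardiness:
  Job 1: p=9, d=11, C=9, tardiness=max(0,9-11)=0
  Job 2: p=8, d=13, C=17, tardiness=max(0,17-13)=4
  Job 3: p=7, d=22, C=24, tardiness=max(0,24-22)=2
  Job 4: p=4, d=27, C=28, tardiness=max(0,28-27)=1
  Job 5: p=8, d=29, C=36, tardiness=max(0,36-29)=7
Total tardiness = 14

14


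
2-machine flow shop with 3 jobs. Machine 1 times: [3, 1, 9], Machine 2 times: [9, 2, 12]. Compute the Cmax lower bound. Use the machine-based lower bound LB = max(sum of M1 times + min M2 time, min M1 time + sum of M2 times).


LB1 = sum(M1 times) + min(M2 times) = 13 + 2 = 15
LB2 = min(M1 times) + sum(M2 times) = 1 + 23 = 24
Lower bound = max(LB1, LB2) = max(15, 24) = 24

24


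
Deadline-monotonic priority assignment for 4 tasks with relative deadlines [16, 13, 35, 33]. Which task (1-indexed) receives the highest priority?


Sort tasks by relative deadline (ascending):
  Task 2: deadline = 13
  Task 1: deadline = 16
  Task 4: deadline = 33
  Task 3: deadline = 35
Priority order (highest first): [2, 1, 4, 3]
Highest priority task = 2

2


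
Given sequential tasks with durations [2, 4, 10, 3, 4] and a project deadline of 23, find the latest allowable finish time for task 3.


LF(activity 3) = deadline - sum of successor durations
Successors: activities 4 through 5 with durations [3, 4]
Sum of successor durations = 7
LF = 23 - 7 = 16

16


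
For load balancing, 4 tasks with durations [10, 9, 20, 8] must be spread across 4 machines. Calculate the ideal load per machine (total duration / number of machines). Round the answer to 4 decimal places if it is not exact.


Total processing time = 10 + 9 + 20 + 8 = 47
Number of machines = 4
Ideal balanced load = 47 / 4 = 11.75

11.75


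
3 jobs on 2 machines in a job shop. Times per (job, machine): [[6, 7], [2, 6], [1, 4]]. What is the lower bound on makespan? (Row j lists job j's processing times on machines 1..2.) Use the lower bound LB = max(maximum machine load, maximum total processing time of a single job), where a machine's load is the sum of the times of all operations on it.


Machine loads:
  Machine 1: 6 + 2 + 1 = 9
  Machine 2: 7 + 6 + 4 = 17
Max machine load = 17
Job totals:
  Job 1: 13
  Job 2: 8
  Job 3: 5
Max job total = 13
Lower bound = max(17, 13) = 17

17


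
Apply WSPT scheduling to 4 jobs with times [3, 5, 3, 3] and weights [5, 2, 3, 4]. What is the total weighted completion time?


Compute p/w ratios and sort ascending (WSPT): [(3, 5), (3, 4), (3, 3), (5, 2)]
Compute weighted completion times:
  Job (p=3,w=5): C=3, w*C=5*3=15
  Job (p=3,w=4): C=6, w*C=4*6=24
  Job (p=3,w=3): C=9, w*C=3*9=27
  Job (p=5,w=2): C=14, w*C=2*14=28
Total weighted completion time = 94

94


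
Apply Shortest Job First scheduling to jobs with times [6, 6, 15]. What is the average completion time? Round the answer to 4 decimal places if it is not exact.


SJF order (ascending): [6, 6, 15]
Completion times:
  Job 1: burst=6, C=6
  Job 2: burst=6, C=12
  Job 3: burst=15, C=27
Average completion = 45/3 = 15.0

15.0


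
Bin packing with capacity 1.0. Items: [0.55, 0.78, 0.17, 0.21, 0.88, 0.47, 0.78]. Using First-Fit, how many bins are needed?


Place items sequentially using First-Fit:
  Item 0.55 -> new Bin 1
  Item 0.78 -> new Bin 2
  Item 0.17 -> Bin 1 (now 0.72)
  Item 0.21 -> Bin 1 (now 0.93)
  Item 0.88 -> new Bin 3
  Item 0.47 -> new Bin 4
  Item 0.78 -> new Bin 5
Total bins used = 5

5


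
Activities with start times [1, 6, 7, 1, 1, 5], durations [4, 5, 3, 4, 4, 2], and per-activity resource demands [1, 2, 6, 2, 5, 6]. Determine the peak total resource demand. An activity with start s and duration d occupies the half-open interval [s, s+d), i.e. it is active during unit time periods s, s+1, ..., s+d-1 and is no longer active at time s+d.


Each activity i is active on [start_i, start_i + duration_i).
Compute total resource usage per time slot:
  t=0: active resources = [], total = 0
  t=1: active resources = [1, 2, 5], total = 8
  t=2: active resources = [1, 2, 5], total = 8
  t=3: active resources = [1, 2, 5], total = 8
  t=4: active resources = [1, 2, 5], total = 8
  t=5: active resources = [6], total = 6
  t=6: active resources = [2, 6], total = 8
  t=7: active resources = [2, 6], total = 8
  t=8: active resources = [2, 6], total = 8
  t=9: active resources = [2, 6], total = 8
  t=10: active resources = [2], total = 2
Peak resource demand = 8

8


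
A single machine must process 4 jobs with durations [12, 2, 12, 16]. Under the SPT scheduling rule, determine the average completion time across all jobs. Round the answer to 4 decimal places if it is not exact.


Sort jobs by processing time (SPT order): [2, 12, 12, 16]
Compute completion times sequentially:
  Job 1: processing = 2, completes at 2
  Job 2: processing = 12, completes at 14
  Job 3: processing = 12, completes at 26
  Job 4: processing = 16, completes at 42
Sum of completion times = 84
Average completion time = 84/4 = 21.0

21.0


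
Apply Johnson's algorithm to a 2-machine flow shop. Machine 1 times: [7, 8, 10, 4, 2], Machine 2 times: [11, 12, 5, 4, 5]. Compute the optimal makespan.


Apply Johnson's rule:
  Group 1 (a <= b): [(5, 2, 5), (4, 4, 4), (1, 7, 11), (2, 8, 12)]
  Group 2 (a > b): [(3, 10, 5)]
Optimal job order: [5, 4, 1, 2, 3]
Schedule:
  Job 5: M1 done at 2, M2 done at 7
  Job 4: M1 done at 6, M2 done at 11
  Job 1: M1 done at 13, M2 done at 24
  Job 2: M1 done at 21, M2 done at 36
  Job 3: M1 done at 31, M2 done at 41
Makespan = 41

41


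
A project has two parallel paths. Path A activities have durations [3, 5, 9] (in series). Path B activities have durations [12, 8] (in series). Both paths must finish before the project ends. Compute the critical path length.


Path A total = 3 + 5 + 9 = 17
Path B total = 12 + 8 = 20
Critical path = longest path = max(17, 20) = 20

20


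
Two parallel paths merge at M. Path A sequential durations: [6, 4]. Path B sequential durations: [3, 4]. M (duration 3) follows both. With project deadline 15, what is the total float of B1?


Forward pass: ES(B1) = sum of predecessors on chain B = 0
EF = ES + duration = 0 + 3 = 3
Backward pass: LF(M) = deadline = 15; LS(M) = 15 - 3 = 12
LF(B1) = LS(M) - sum(successors on chain B) = 12 - 4 = 8
LS = LF - duration = 8 - 3 = 5
Total float = LS - ES = 5 - 0 = 5

5


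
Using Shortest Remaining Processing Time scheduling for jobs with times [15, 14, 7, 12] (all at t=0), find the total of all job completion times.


Since all jobs arrive at t=0, SRPT equals SPT ordering.
SPT order: [7, 12, 14, 15]
Completion times:
  Job 1: p=7, C=7
  Job 2: p=12, C=19
  Job 3: p=14, C=33
  Job 4: p=15, C=48
Total completion time = 7 + 19 + 33 + 48 = 107

107


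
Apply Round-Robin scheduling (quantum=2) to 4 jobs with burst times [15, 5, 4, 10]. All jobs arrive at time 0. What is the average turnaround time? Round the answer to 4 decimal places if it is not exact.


Time quantum = 2
Execution trace:
  J1 runs 2 units, time = 2
  J2 runs 2 units, time = 4
  J3 runs 2 units, time = 6
  J4 runs 2 units, time = 8
  J1 runs 2 units, time = 10
  J2 runs 2 units, time = 12
  J3 runs 2 units, time = 14
  J4 runs 2 units, time = 16
  J1 runs 2 units, time = 18
  J2 runs 1 units, time = 19
  J4 runs 2 units, time = 21
  J1 runs 2 units, time = 23
  J4 runs 2 units, time = 25
  J1 runs 2 units, time = 27
  J4 runs 2 units, time = 29
  J1 runs 2 units, time = 31
  J1 runs 2 units, time = 33
  J1 runs 1 units, time = 34
Finish times: [34, 19, 14, 29]
Average turnaround = 96/4 = 24.0

24.0


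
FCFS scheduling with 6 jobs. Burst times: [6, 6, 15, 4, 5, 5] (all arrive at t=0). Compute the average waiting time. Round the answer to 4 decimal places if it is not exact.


FCFS order (as given): [6, 6, 15, 4, 5, 5]
Waiting times:
  Job 1: wait = 0
  Job 2: wait = 6
  Job 3: wait = 12
  Job 4: wait = 27
  Job 5: wait = 31
  Job 6: wait = 36
Sum of waiting times = 112
Average waiting time = 112/6 = 18.6667

18.6667


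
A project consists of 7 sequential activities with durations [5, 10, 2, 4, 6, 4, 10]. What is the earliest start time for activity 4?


Activity 4 starts after activities 1 through 3 complete.
Predecessor durations: [5, 10, 2]
ES = 5 + 10 + 2 = 17

17


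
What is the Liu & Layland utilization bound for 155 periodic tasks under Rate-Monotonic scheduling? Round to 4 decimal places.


Compute 2^(1/155) = 1.0044819312
Subtract 1: 1.0044819312 - 1 = 0.0044819312
Multiply by n: 155 * 0.0044819312 = 0.6946993360
Round to 4 dp: 0.6947

0.6947


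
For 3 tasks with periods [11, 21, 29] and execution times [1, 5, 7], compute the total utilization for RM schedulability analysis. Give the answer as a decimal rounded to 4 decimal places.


Compute individual utilizations (exact fractions):
  Task 1: C/T = 1/11 (approx. 0.0909)
  Task 2: C/T = 5/21 (approx. 0.2381)
  Task 3: C/T = 7/29 (approx. 0.2414)
Total utilization U = 1/11 + 5/21 + 7/29 = 3821/6699
Rounded to 4 decimal places: U = 0.5704
RM (Liu & Layland) bound for 3 tasks = 0.779763; compare with U = 3821/6699 (approx. 0.570384)
U <= bound, so schedulable by RM sufficient condition.

0.5704


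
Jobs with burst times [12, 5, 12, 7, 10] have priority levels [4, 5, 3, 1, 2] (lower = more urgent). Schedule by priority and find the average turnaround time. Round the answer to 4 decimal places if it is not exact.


Sort by priority (ascending = highest first):
Order: [(1, 7), (2, 10), (3, 12), (4, 12), (5, 5)]
Completion times:
  Priority 1, burst=7, C=7
  Priority 2, burst=10, C=17
  Priority 3, burst=12, C=29
  Priority 4, burst=12, C=41
  Priority 5, burst=5, C=46
Average turnaround = 140/5 = 28.0

28.0


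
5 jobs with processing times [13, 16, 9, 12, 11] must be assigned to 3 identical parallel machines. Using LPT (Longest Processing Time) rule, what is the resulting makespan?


Sort jobs in decreasing order (LPT): [16, 13, 12, 11, 9]
Assign each job to the least loaded machine:
  Machine 1: jobs [16], load = 16
  Machine 2: jobs [13, 9], load = 22
  Machine 3: jobs [12, 11], load = 23
Makespan = max load = 23

23


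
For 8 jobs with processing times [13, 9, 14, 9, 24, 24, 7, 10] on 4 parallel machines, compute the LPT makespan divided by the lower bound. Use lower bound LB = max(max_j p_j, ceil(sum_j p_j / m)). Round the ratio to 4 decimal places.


LPT order: [24, 24, 14, 13, 10, 9, 9, 7]
Machine loads after assignment: [24, 24, 32, 30]
LPT makespan = 32
Lower bound = max(max_job, ceil(total/4)) = max(24, 28) = 28
Ratio = 32 / 28 = 1.1429

1.1429


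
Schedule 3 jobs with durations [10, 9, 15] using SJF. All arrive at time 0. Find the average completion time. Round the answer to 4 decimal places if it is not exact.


SJF order (ascending): [9, 10, 15]
Completion times:
  Job 1: burst=9, C=9
  Job 2: burst=10, C=19
  Job 3: burst=15, C=34
Average completion = 62/3 = 20.6667

20.6667


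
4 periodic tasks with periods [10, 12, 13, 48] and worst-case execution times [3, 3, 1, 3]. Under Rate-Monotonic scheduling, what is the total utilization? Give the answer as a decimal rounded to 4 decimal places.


Compute individual utilizations (exact fractions):
  Task 1: C/T = 3/10 (approx. 0.3)
  Task 2: C/T = 3/12 = 1/4 (approx. 0.25)
  Task 3: C/T = 1/13 (approx. 0.0769)
  Task 4: C/T = 3/48 = 1/16 (approx. 0.0625)
Total utilization U = 3/10 + 1/4 + 1/13 + 1/16 = 717/1040
Rounded to 4 decimal places: U = 0.6894
RM (Liu & Layland) bound for 4 tasks = 0.756828; compare with U = 717/1040 (approx. 0.689423)
U <= bound, so schedulable by RM sufficient condition.

0.6894


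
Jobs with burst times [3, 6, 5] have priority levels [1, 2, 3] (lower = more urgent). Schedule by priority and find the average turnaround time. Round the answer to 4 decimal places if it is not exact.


Sort by priority (ascending = highest first):
Order: [(1, 3), (2, 6), (3, 5)]
Completion times:
  Priority 1, burst=3, C=3
  Priority 2, burst=6, C=9
  Priority 3, burst=5, C=14
Average turnaround = 26/3 = 8.6667

8.6667


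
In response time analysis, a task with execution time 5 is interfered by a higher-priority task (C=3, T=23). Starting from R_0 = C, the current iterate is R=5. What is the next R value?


R_next = C + ceil(R_prev / T_hp) * C_hp
ceil(5 / 23) = ceil(0.2174) = 1
Interference = 1 * 3 = 3
R_next = 5 + 3 = 8

8


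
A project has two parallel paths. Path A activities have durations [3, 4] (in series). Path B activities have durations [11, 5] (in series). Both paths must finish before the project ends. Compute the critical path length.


Path A total = 3 + 4 = 7
Path B total = 11 + 5 = 16
Critical path = longest path = max(7, 16) = 16

16


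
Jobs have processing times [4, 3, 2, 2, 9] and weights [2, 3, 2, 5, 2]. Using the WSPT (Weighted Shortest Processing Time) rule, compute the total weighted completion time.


Compute p/w ratios and sort ascending (WSPT): [(2, 5), (3, 3), (2, 2), (4, 2), (9, 2)]
Compute weighted completion times:
  Job (p=2,w=5): C=2, w*C=5*2=10
  Job (p=3,w=3): C=5, w*C=3*5=15
  Job (p=2,w=2): C=7, w*C=2*7=14
  Job (p=4,w=2): C=11, w*C=2*11=22
  Job (p=9,w=2): C=20, w*C=2*20=40
Total weighted completion time = 101

101


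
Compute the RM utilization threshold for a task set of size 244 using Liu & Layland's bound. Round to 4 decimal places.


Compute 2^(1/244) = 1.0028448059
Subtract 1: 1.0028448059 - 1 = 0.0028448059
Multiply by n: 244 * 0.0028448059 = 0.6941326396
Round to 4 dp: 0.6941

0.6941


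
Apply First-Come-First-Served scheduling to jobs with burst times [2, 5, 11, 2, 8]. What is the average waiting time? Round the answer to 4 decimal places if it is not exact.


FCFS order (as given): [2, 5, 11, 2, 8]
Waiting times:
  Job 1: wait = 0
  Job 2: wait = 2
  Job 3: wait = 7
  Job 4: wait = 18
  Job 5: wait = 20
Sum of waiting times = 47
Average waiting time = 47/5 = 9.4

9.4


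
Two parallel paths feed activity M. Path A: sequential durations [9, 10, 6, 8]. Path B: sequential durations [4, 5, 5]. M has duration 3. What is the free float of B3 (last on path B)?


ES(B3) = sum of predecessors on chain B = 9
EF(B3) = ES + duration = 9 + 5 = 14
Successor of B3 is M. ES(M) = max(sum(A), sum(B)) = max(33, 14) = 33
Free float = ES(successor) - EF(current) = 33 - 14 = 19

19


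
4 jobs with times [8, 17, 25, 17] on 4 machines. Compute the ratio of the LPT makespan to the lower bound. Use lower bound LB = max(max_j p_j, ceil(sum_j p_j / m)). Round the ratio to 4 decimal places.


LPT order: [25, 17, 17, 8]
Machine loads after assignment: [25, 17, 17, 8]
LPT makespan = 25
Lower bound = max(max_job, ceil(total/4)) = max(25, 17) = 25
Ratio = 25 / 25 = 1.0

1.0


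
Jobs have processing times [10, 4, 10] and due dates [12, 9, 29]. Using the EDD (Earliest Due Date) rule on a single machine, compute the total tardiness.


Sort by due date (EDD order): [(4, 9), (10, 12), (10, 29)]
Compute completion times and tardiness:
  Job 1: p=4, d=9, C=4, tardiness=max(0,4-9)=0
  Job 2: p=10, d=12, C=14, tardiness=max(0,14-12)=2
  Job 3: p=10, d=29, C=24, tardiness=max(0,24-29)=0
Total tardiness = 2

2


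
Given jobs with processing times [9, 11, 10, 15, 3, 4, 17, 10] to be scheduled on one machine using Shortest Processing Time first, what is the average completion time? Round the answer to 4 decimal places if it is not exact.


Sort jobs by processing time (SPT order): [3, 4, 9, 10, 10, 11, 15, 17]
Compute completion times sequentially:
  Job 1: processing = 3, completes at 3
  Job 2: processing = 4, completes at 7
  Job 3: processing = 9, completes at 16
  Job 4: processing = 10, completes at 26
  Job 5: processing = 10, completes at 36
  Job 6: processing = 11, completes at 47
  Job 7: processing = 15, completes at 62
  Job 8: processing = 17, completes at 79
Sum of completion times = 276
Average completion time = 276/8 = 34.5

34.5


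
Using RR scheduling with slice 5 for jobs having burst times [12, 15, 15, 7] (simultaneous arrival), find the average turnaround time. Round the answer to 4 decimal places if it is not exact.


Time quantum = 5
Execution trace:
  J1 runs 5 units, time = 5
  J2 runs 5 units, time = 10
  J3 runs 5 units, time = 15
  J4 runs 5 units, time = 20
  J1 runs 5 units, time = 25
  J2 runs 5 units, time = 30
  J3 runs 5 units, time = 35
  J4 runs 2 units, time = 37
  J1 runs 2 units, time = 39
  J2 runs 5 units, time = 44
  J3 runs 5 units, time = 49
Finish times: [39, 44, 49, 37]
Average turnaround = 169/4 = 42.25

42.25


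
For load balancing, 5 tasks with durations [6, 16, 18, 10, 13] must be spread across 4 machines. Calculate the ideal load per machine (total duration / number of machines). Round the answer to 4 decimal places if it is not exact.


Total processing time = 6 + 16 + 18 + 10 + 13 = 63
Number of machines = 4
Ideal balanced load = 63 / 4 = 15.75

15.75


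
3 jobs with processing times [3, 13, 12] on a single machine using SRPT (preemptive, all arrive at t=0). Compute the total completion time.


Since all jobs arrive at t=0, SRPT equals SPT ordering.
SPT order: [3, 12, 13]
Completion times:
  Job 1: p=3, C=3
  Job 2: p=12, C=15
  Job 3: p=13, C=28
Total completion time = 3 + 15 + 28 = 46

46


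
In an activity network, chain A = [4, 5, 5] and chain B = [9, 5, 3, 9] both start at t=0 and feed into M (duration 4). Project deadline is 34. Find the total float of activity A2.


Forward pass: ES(A2) = sum of predecessors on chain A = 4
EF = ES + duration = 4 + 5 = 9
Backward pass: LF(M) = deadline = 34; LS(M) = 34 - 4 = 30
LF(A2) = LS(M) - sum(successors on chain A) = 30 - 5 = 25
LS = LF - duration = 25 - 5 = 20
Total float = LS - ES = 20 - 4 = 16

16


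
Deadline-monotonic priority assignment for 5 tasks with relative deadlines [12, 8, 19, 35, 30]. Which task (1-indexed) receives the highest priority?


Sort tasks by relative deadline (ascending):
  Task 2: deadline = 8
  Task 1: deadline = 12
  Task 3: deadline = 19
  Task 5: deadline = 30
  Task 4: deadline = 35
Priority order (highest first): [2, 1, 3, 5, 4]
Highest priority task = 2

2


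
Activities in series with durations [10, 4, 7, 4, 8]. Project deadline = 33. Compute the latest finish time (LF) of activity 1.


LF(activity 1) = deadline - sum of successor durations
Successors: activities 2 through 5 with durations [4, 7, 4, 8]
Sum of successor durations = 23
LF = 33 - 23 = 10

10


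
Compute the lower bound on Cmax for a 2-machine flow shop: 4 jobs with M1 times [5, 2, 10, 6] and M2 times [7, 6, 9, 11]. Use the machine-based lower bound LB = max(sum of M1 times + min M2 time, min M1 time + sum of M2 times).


LB1 = sum(M1 times) + min(M2 times) = 23 + 6 = 29
LB2 = min(M1 times) + sum(M2 times) = 2 + 33 = 35
Lower bound = max(LB1, LB2) = max(29, 35) = 35

35


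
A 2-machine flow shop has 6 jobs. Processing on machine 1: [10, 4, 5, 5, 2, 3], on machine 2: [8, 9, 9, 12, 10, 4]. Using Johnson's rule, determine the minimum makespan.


Apply Johnson's rule:
  Group 1 (a <= b): [(5, 2, 10), (6, 3, 4), (2, 4, 9), (3, 5, 9), (4, 5, 12)]
  Group 2 (a > b): [(1, 10, 8)]
Optimal job order: [5, 6, 2, 3, 4, 1]
Schedule:
  Job 5: M1 done at 2, M2 done at 12
  Job 6: M1 done at 5, M2 done at 16
  Job 2: M1 done at 9, M2 done at 25
  Job 3: M1 done at 14, M2 done at 34
  Job 4: M1 done at 19, M2 done at 46
  Job 1: M1 done at 29, M2 done at 54
Makespan = 54

54


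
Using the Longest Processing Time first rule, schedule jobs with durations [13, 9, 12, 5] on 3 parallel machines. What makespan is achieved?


Sort jobs in decreasing order (LPT): [13, 12, 9, 5]
Assign each job to the least loaded machine:
  Machine 1: jobs [13], load = 13
  Machine 2: jobs [12], load = 12
  Machine 3: jobs [9, 5], load = 14
Makespan = max load = 14

14


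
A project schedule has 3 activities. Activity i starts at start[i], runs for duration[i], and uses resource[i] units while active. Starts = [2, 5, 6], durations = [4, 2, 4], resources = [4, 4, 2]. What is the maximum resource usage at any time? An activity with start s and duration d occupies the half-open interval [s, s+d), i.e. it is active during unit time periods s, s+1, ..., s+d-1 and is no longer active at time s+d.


Each activity i is active on [start_i, start_i + duration_i).
Compute total resource usage per time slot:
  t=0: active resources = [], total = 0
  t=1: active resources = [], total = 0
  t=2: active resources = [4], total = 4
  t=3: active resources = [4], total = 4
  t=4: active resources = [4], total = 4
  t=5: active resources = [4, 4], total = 8
  t=6: active resources = [4, 2], total = 6
  t=7: active resources = [2], total = 2
  t=8: active resources = [2], total = 2
  t=9: active resources = [2], total = 2
Peak resource demand = 8

8


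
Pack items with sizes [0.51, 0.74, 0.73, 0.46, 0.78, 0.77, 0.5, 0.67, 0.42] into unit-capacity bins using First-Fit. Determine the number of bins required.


Place items sequentially using First-Fit:
  Item 0.51 -> new Bin 1
  Item 0.74 -> new Bin 2
  Item 0.73 -> new Bin 3
  Item 0.46 -> Bin 1 (now 0.97)
  Item 0.78 -> new Bin 4
  Item 0.77 -> new Bin 5
  Item 0.5 -> new Bin 6
  Item 0.67 -> new Bin 7
  Item 0.42 -> Bin 6 (now 0.92)
Total bins used = 7

7


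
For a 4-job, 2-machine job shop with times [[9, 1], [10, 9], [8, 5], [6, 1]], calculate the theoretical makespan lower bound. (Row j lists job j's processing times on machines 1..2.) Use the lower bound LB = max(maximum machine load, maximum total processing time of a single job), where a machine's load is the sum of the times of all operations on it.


Machine loads:
  Machine 1: 9 + 10 + 8 + 6 = 33
  Machine 2: 1 + 9 + 5 + 1 = 16
Max machine load = 33
Job totals:
  Job 1: 10
  Job 2: 19
  Job 3: 13
  Job 4: 7
Max job total = 19
Lower bound = max(33, 19) = 33

33


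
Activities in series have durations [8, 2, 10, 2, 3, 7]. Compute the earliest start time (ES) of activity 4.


Activity 4 starts after activities 1 through 3 complete.
Predecessor durations: [8, 2, 10]
ES = 8 + 2 + 10 = 20

20


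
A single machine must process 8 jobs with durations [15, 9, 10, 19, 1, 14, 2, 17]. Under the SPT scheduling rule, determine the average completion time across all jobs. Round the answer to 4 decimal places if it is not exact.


Sort jobs by processing time (SPT order): [1, 2, 9, 10, 14, 15, 17, 19]
Compute completion times sequentially:
  Job 1: processing = 1, completes at 1
  Job 2: processing = 2, completes at 3
  Job 3: processing = 9, completes at 12
  Job 4: processing = 10, completes at 22
  Job 5: processing = 14, completes at 36
  Job 6: processing = 15, completes at 51
  Job 7: processing = 17, completes at 68
  Job 8: processing = 19, completes at 87
Sum of completion times = 280
Average completion time = 280/8 = 35.0

35.0


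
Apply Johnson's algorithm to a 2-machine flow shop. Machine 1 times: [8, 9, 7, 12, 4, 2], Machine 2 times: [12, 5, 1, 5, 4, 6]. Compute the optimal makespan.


Apply Johnson's rule:
  Group 1 (a <= b): [(6, 2, 6), (5, 4, 4), (1, 8, 12)]
  Group 2 (a > b): [(2, 9, 5), (4, 12, 5), (3, 7, 1)]
Optimal job order: [6, 5, 1, 2, 4, 3]
Schedule:
  Job 6: M1 done at 2, M2 done at 8
  Job 5: M1 done at 6, M2 done at 12
  Job 1: M1 done at 14, M2 done at 26
  Job 2: M1 done at 23, M2 done at 31
  Job 4: M1 done at 35, M2 done at 40
  Job 3: M1 done at 42, M2 done at 43
Makespan = 43

43


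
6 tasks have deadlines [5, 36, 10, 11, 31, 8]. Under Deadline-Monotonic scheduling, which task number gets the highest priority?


Sort tasks by relative deadline (ascending):
  Task 1: deadline = 5
  Task 6: deadline = 8
  Task 3: deadline = 10
  Task 4: deadline = 11
  Task 5: deadline = 31
  Task 2: deadline = 36
Priority order (highest first): [1, 6, 3, 4, 5, 2]
Highest priority task = 1

1


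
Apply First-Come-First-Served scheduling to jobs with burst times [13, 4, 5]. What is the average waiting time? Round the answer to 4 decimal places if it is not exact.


FCFS order (as given): [13, 4, 5]
Waiting times:
  Job 1: wait = 0
  Job 2: wait = 13
  Job 3: wait = 17
Sum of waiting times = 30
Average waiting time = 30/3 = 10.0

10.0


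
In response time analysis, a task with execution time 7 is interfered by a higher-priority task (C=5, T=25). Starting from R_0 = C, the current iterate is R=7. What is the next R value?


R_next = C + ceil(R_prev / T_hp) * C_hp
ceil(7 / 25) = ceil(0.28) = 1
Interference = 1 * 5 = 5
R_next = 7 + 5 = 12

12


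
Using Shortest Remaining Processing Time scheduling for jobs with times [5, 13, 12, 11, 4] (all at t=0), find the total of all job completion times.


Since all jobs arrive at t=0, SRPT equals SPT ordering.
SPT order: [4, 5, 11, 12, 13]
Completion times:
  Job 1: p=4, C=4
  Job 2: p=5, C=9
  Job 3: p=11, C=20
  Job 4: p=12, C=32
  Job 5: p=13, C=45
Total completion time = 4 + 9 + 20 + 32 + 45 = 110

110


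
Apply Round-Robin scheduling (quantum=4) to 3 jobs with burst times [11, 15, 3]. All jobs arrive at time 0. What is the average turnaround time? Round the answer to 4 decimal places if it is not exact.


Time quantum = 4
Execution trace:
  J1 runs 4 units, time = 4
  J2 runs 4 units, time = 8
  J3 runs 3 units, time = 11
  J1 runs 4 units, time = 15
  J2 runs 4 units, time = 19
  J1 runs 3 units, time = 22
  J2 runs 4 units, time = 26
  J2 runs 3 units, time = 29
Finish times: [22, 29, 11]
Average turnaround = 62/3 = 20.6667

20.6667


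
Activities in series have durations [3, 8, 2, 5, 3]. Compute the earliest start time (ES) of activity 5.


Activity 5 starts after activities 1 through 4 complete.
Predecessor durations: [3, 8, 2, 5]
ES = 3 + 8 + 2 + 5 = 18

18


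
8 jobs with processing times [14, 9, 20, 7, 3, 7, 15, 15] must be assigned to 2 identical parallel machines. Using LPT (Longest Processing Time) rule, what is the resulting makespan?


Sort jobs in decreasing order (LPT): [20, 15, 15, 14, 9, 7, 7, 3]
Assign each job to the least loaded machine:
  Machine 1: jobs [20, 14, 7, 3], load = 44
  Machine 2: jobs [15, 15, 9, 7], load = 46
Makespan = max load = 46

46


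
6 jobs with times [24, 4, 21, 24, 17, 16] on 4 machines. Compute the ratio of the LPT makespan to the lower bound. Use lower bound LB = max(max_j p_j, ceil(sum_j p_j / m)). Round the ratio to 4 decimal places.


LPT order: [24, 24, 21, 17, 16, 4]
Machine loads after assignment: [24, 24, 25, 33]
LPT makespan = 33
Lower bound = max(max_job, ceil(total/4)) = max(24, 27) = 27
Ratio = 33 / 27 = 1.2222

1.2222


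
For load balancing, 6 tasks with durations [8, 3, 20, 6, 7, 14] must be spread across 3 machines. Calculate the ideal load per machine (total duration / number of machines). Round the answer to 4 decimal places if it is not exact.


Total processing time = 8 + 3 + 20 + 6 + 7 + 14 = 58
Number of machines = 3
Ideal balanced load = 58 / 3 = 19.3333

19.3333


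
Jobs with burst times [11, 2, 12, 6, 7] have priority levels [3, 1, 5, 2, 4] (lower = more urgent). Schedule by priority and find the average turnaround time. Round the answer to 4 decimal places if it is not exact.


Sort by priority (ascending = highest first):
Order: [(1, 2), (2, 6), (3, 11), (4, 7), (5, 12)]
Completion times:
  Priority 1, burst=2, C=2
  Priority 2, burst=6, C=8
  Priority 3, burst=11, C=19
  Priority 4, burst=7, C=26
  Priority 5, burst=12, C=38
Average turnaround = 93/5 = 18.6

18.6


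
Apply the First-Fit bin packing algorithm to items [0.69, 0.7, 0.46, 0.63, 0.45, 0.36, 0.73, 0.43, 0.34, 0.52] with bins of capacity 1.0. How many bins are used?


Place items sequentially using First-Fit:
  Item 0.69 -> new Bin 1
  Item 0.7 -> new Bin 2
  Item 0.46 -> new Bin 3
  Item 0.63 -> new Bin 4
  Item 0.45 -> Bin 3 (now 0.91)
  Item 0.36 -> Bin 4 (now 0.99)
  Item 0.73 -> new Bin 5
  Item 0.43 -> new Bin 6
  Item 0.34 -> Bin 6 (now 0.77)
  Item 0.52 -> new Bin 7
Total bins used = 7

7


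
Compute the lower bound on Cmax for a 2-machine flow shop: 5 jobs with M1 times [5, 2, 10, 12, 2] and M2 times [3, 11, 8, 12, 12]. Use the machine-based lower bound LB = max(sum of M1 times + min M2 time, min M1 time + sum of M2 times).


LB1 = sum(M1 times) + min(M2 times) = 31 + 3 = 34
LB2 = min(M1 times) + sum(M2 times) = 2 + 46 = 48
Lower bound = max(LB1, LB2) = max(34, 48) = 48

48


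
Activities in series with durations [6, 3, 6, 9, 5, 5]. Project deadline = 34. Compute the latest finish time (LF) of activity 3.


LF(activity 3) = deadline - sum of successor durations
Successors: activities 4 through 6 with durations [9, 5, 5]
Sum of successor durations = 19
LF = 34 - 19 = 15

15


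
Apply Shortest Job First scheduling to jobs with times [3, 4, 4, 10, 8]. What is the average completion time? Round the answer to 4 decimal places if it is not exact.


SJF order (ascending): [3, 4, 4, 8, 10]
Completion times:
  Job 1: burst=3, C=3
  Job 2: burst=4, C=7
  Job 3: burst=4, C=11
  Job 4: burst=8, C=19
  Job 5: burst=10, C=29
Average completion = 69/5 = 13.8

13.8


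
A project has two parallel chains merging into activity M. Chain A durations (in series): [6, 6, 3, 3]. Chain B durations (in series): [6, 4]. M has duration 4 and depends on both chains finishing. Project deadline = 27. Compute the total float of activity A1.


Forward pass: ES(A1) = sum of predecessors on chain A = 0
EF = ES + duration = 0 + 6 = 6
Backward pass: LF(M) = deadline = 27; LS(M) = 27 - 4 = 23
LF(A1) = LS(M) - sum(successors on chain A) = 23 - 12 = 11
LS = LF - duration = 11 - 6 = 5
Total float = LS - ES = 5 - 0 = 5

5


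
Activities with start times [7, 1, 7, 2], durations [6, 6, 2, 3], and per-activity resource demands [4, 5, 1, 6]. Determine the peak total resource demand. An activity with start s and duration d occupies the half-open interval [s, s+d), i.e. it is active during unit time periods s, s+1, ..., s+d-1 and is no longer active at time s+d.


Each activity i is active on [start_i, start_i + duration_i).
Compute total resource usage per time slot:
  t=0: active resources = [], total = 0
  t=1: active resources = [5], total = 5
  t=2: active resources = [5, 6], total = 11
  t=3: active resources = [5, 6], total = 11
  t=4: active resources = [5, 6], total = 11
  t=5: active resources = [5], total = 5
  t=6: active resources = [5], total = 5
  t=7: active resources = [4, 1], total = 5
  t=8: active resources = [4, 1], total = 5
  t=9: active resources = [4], total = 4
  t=10: active resources = [4], total = 4
  t=11: active resources = [4], total = 4
  t=12: active resources = [4], total = 4
Peak resource demand = 11

11


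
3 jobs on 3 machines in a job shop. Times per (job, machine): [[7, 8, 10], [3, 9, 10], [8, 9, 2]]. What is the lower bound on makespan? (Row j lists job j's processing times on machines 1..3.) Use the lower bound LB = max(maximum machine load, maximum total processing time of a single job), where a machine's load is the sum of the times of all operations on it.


Machine loads:
  Machine 1: 7 + 3 + 8 = 18
  Machine 2: 8 + 9 + 9 = 26
  Machine 3: 10 + 10 + 2 = 22
Max machine load = 26
Job totals:
  Job 1: 25
  Job 2: 22
  Job 3: 19
Max job total = 25
Lower bound = max(26, 25) = 26

26


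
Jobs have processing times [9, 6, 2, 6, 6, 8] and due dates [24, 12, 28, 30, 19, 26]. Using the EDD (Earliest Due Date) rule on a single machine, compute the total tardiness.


Sort by due date (EDD order): [(6, 12), (6, 19), (9, 24), (8, 26), (2, 28), (6, 30)]
Compute completion times and tardiness:
  Job 1: p=6, d=12, C=6, tardiness=max(0,6-12)=0
  Job 2: p=6, d=19, C=12, tardiness=max(0,12-19)=0
  Job 3: p=9, d=24, C=21, tardiness=max(0,21-24)=0
  Job 4: p=8, d=26, C=29, tardiness=max(0,29-26)=3
  Job 5: p=2, d=28, C=31, tardiness=max(0,31-28)=3
  Job 6: p=6, d=30, C=37, tardiness=max(0,37-30)=7
Total tardiness = 13

13


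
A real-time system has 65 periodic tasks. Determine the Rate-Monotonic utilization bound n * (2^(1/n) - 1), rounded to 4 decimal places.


Compute 2^(1/65) = 1.0107208638
Subtract 1: 1.0107208638 - 1 = 0.0107208638
Multiply by n: 65 * 0.0107208638 = 0.6968561470
Round to 4 dp: 0.6969

0.6969


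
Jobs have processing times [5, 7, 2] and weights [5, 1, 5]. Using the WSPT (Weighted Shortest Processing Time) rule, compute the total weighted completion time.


Compute p/w ratios and sort ascending (WSPT): [(2, 5), (5, 5), (7, 1)]
Compute weighted completion times:
  Job (p=2,w=5): C=2, w*C=5*2=10
  Job (p=5,w=5): C=7, w*C=5*7=35
  Job (p=7,w=1): C=14, w*C=1*14=14
Total weighted completion time = 59

59


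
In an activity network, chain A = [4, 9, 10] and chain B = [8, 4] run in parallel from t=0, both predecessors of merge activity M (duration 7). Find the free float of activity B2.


ES(B2) = sum of predecessors on chain B = 8
EF(B2) = ES + duration = 8 + 4 = 12
Successor of B2 is M. ES(M) = max(sum(A), sum(B)) = max(23, 12) = 23
Free float = ES(successor) - EF(current) = 23 - 12 = 11

11


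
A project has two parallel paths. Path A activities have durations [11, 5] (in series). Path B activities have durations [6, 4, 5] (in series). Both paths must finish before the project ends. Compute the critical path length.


Path A total = 11 + 5 = 16
Path B total = 6 + 4 + 5 = 15
Critical path = longest path = max(16, 15) = 16

16


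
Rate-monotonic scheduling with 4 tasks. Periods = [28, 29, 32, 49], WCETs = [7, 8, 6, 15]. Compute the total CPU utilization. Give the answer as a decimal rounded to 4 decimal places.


Compute individual utilizations (exact fractions):
  Task 1: C/T = 7/28 = 1/4 (approx. 0.25)
  Task 2: C/T = 8/29 (approx. 0.2759)
  Task 3: C/T = 6/32 = 3/16 (approx. 0.1875)
  Task 4: C/T = 15/49 (approx. 0.3061)
Total utilization U = 1/4 + 8/29 + 3/16 + 15/49 = 23179/22736
Rounded to 4 decimal places: U = 1.0195
RM (Liu & Layland) bound for 4 tasks = 0.756828; compare with U = 23179/22736 (approx. 1.019485)
U > 1, so the task set is not schedulable (processor overloaded).

1.0195
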